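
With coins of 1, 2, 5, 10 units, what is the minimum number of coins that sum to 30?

3

Use the largest denomination that fits, subtract, and repeat.
30 − 3×10→0
Total coins = 3 = 3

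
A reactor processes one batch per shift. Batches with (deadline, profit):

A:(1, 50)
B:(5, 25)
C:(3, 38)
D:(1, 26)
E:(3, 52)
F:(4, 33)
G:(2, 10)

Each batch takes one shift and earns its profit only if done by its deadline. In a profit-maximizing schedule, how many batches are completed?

Profit order: E=52 A=50 C=38 F=33 D=26 B=25 G=10
Assign: E→slot 3, A→slot 1, C→slot 2, F→slot 4, D skipped, B→slot 5, G skipped.
Slots: [1:A] [2:C] [3:E] [4:F] [5:B]
5 of 7 scheduled.

5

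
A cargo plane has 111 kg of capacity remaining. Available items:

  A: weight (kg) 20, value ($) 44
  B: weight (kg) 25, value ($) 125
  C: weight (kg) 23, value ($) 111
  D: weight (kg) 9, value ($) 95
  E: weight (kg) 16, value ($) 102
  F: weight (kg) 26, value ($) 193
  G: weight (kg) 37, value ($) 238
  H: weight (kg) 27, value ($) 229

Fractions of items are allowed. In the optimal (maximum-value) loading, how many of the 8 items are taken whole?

4

Ratios (sorted): D 10.56, H 8.48, F 7.42, G 6.43, E 6.38, B 5.00, C 4.83, A 2.20
take D (9 @ 95); take H (27 @ 229); take F (26 @ 193); take G (37 @ 238); take 12/16 of E → 76.50. Capacity used 111/111.
4 item(s) taken whole; one partial (take 12/16 of E).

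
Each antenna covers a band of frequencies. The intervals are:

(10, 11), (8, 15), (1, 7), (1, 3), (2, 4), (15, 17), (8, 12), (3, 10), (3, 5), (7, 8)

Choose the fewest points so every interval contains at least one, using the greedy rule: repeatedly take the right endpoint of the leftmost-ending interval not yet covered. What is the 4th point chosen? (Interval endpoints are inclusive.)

By right end: [1,3]  [2,4]  [3,5]  [1,7]  [7,8]  [3,10]  [10,11]  [8,12]  [8,15]  [15,17]
[1,3] uncovered → point at 3; [7,8] uncovered → point at 8; [10,11] uncovered → point at 11; [15,17] uncovered → point at 17.
Points: 3, 8, 11, 17 (4 total).

17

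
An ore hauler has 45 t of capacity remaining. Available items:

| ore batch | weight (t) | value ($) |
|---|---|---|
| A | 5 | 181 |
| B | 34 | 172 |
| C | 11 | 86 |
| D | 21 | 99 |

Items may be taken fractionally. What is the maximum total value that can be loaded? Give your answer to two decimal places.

Greedy by value/weight ratio, highest first.
Ratios (sorted): A 36.20, C 7.82, B 5.06, D 4.71
take A (5 @ 181); take C (11 @ 86); take 29/34 of B → 146.71. Capacity used 45/45.
Total value = 413.71

413.71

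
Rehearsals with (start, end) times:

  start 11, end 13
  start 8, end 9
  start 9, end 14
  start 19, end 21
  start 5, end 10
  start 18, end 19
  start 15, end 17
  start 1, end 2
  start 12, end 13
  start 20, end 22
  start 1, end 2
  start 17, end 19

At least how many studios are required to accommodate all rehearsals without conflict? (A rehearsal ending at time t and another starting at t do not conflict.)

3

Count concurrent intervals with a sweep; the peak is the room count.
Events (time:±→running): 1:+→1 1:+→2 2:-→1 2:-→0 5:+→1 8:+→2 9:-→1 9:+→2 10:-→1 11:+→2 12:+→3 … peak 3.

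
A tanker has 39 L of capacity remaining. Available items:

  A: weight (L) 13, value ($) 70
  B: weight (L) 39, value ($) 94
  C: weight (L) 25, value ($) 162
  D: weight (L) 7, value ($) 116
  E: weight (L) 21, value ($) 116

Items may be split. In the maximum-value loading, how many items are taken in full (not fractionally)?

2

Order: D (116/7=16.57) > C (162/25=6.48) > E (116/21=5.52) > A (70/13=5.38) > B (94/39=2.41)
Fill: take D (7 @ 116) → take C (25 @ 162) → take 7/21 of E → 38.67; 39/39 used.
2 item(s) taken whole; one partial (take 7/21 of E).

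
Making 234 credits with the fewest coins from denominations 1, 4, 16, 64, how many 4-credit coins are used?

234 = 3×64 + 2×16 + 2×4 + 2×1
Count of 4: 2

2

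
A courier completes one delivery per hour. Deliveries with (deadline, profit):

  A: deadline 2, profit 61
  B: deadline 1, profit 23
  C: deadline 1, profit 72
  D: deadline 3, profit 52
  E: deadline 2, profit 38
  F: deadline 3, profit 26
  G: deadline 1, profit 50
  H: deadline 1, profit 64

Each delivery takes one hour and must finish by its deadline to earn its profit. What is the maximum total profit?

185

Profit order: C=72 H=64 A=61 D=52 G=50 E=38 F=26 B=23
Assign: C→slot 1, H skipped, A→slot 2, D→slot 3, G skipped, E skipped, F skipped, B skipped.
Slots: [1:C] [2:A] [3:D]
Profit = 72 + 61 + 52 = 185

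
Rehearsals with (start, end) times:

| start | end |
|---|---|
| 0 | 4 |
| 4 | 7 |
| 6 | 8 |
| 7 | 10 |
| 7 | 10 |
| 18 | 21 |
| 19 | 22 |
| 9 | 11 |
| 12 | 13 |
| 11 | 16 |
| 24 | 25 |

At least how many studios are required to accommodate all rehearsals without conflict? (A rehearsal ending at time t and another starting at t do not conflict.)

The answer is the maximum number of intervals overlapping at any instant.
Events (time:±→running): 0:+→1 4:-→0 4:+→1 6:+→2 7:-→1 7:+→2 7:+→3 … peak 3.

3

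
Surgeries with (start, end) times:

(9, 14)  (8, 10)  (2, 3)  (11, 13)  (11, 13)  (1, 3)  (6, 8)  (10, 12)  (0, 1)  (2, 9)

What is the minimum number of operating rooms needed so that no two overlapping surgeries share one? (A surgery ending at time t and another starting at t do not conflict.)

Events (time:±→running): 0:+→1 1:-→0 1:+→1 2:+→2 2:+→3 3:-→2 3:-→1 6:+→2 8:-→1 8:+→2 9:-→1 9:+→2 10:-→1 10:+→2 11:+→3 11:+→4 … peak 4.

4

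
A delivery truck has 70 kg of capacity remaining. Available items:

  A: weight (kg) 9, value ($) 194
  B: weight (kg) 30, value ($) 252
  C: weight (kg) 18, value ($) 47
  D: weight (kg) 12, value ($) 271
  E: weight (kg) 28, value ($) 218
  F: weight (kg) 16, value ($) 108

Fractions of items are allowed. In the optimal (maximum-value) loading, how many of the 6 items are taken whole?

Sort by value per unit weight and fill in that order.
Order: D (271/12=22.58) > A (194/9=21.56) > B (252/30=8.40) > E (218/28=7.79) > F (108/16=6.75) > C (47/18=2.61)
Fill: take D (12 @ 271) → take A (9 @ 194) → take B (30 @ 252) → take 19/28 of E → 147.93; 70/70 used.
3 item(s) taken whole; one partial (take 19/28 of E).

3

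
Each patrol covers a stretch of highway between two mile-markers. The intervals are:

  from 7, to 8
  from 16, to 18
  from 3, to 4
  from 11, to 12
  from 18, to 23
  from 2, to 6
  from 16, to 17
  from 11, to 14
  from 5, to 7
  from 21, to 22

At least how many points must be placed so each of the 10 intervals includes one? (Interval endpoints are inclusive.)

Sorted: [3,4] [2,6] [5,7] [7,8] [11,12] [11,14] [16,17] [16,18] [21,22] [18,23]
{[3,4],[2,6]} hit by 4; {[5,7],[7,8]} hit by 7; {[11,12],[11,14]} hit by 12; {[16,17],[16,18]} hit by 17; {[21,22],[18,23]} hit by 22.
Points: 4, 7, 12, 17, 22 (5 total).

5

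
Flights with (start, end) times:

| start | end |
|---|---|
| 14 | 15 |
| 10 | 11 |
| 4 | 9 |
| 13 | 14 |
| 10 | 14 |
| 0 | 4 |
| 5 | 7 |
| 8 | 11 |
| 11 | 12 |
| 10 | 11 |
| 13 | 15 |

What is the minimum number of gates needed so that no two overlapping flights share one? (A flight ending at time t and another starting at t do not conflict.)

4

Count concurrent intervals with a sweep; the peak is the room count.
Events (time:±→running): 0:+→1 4:-→0 4:+→1 5:+→2 7:-→1 8:+→2 9:-→1 10:+→2 10:+→3 10:+→4 … peak 4.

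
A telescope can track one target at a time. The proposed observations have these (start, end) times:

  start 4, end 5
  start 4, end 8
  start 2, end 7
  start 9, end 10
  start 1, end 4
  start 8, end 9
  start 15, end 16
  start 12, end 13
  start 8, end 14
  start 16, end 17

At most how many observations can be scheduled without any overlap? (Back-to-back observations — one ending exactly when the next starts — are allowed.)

7

Greedy by earliest finish: after sorting by end time, pick each interval compatible with the last pick.
Sorted by end: (1,4)  (4,5)  (2,7)  (4,8)  (8,9)  (9,10)  (12,13)  (8,14)  (15,16)  (16,17)
take (1,4); take (4,5); skip (2,7); take (8,9); take (9,10); take (12,13); take (15,16); take (16,17).
Selected 7 observations.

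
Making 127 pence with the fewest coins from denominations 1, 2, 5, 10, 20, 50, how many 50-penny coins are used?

2

Greedy: take as many of the largest coin as possible, then repeat with the remainder.
127 − 2×50→27 − 1×20→7 − 1×5→2 − 1×2→0
Count of 50: 2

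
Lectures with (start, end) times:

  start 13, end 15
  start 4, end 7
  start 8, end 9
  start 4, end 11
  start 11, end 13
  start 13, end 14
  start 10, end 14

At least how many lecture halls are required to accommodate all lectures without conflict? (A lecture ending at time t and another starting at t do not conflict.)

The answer is the maximum number of intervals overlapping at any instant.
Events (time:±→running): 4:+→1 4:+→2 7:-→1 8:+→2 9:-→1 10:+→2 11:-→1 11:+→2 13:-→1 13:+→2 13:+→3 … peak 3.

3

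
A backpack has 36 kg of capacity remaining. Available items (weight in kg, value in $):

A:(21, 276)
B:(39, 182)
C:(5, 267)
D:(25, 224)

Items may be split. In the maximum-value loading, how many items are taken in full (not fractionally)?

2

Sort by value per unit weight and fill in that order.
Order: C (267/5=53.40) > A (276/21=13.14) > D (224/25=8.96) > B (182/39=4.67)
Fill: take C (5 @ 267) → take A (21 @ 276) → take 10/25 of D → 89.60; 36/36 used.
2 item(s) taken whole; one partial (take 10/25 of D).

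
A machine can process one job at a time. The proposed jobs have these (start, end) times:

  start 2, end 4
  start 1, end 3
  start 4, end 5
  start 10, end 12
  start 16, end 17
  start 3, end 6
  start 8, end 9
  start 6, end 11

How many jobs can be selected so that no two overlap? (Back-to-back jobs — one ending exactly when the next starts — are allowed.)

5

By end time: (1,3), (2,4), (4,5), (3,6), (8,9), (6,11), (10,12), (16,17).
Pick (1,3); next start ≥ 3 → (4,5); next start ≥ 5 → (8,9); next start ≥ 9 → (10,12); next start ≥ 12 → (16,17).
Selected 5 jobs.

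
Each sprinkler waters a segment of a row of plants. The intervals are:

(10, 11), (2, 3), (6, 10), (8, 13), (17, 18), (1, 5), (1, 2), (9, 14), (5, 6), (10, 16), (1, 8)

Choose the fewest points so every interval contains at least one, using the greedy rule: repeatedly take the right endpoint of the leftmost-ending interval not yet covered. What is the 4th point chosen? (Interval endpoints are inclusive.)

18

Sort by right endpoint; whenever an interval is uncovered, place a point at its right end.
Sorted: [1,2] [2,3] [1,5] [5,6] [1,8] [6,10] [10,11] [8,13] [9,14] [10,16] [17,18]
{[1,2],[2,3],[1,5]} hit by 2; {[5,6],[1,8],[6,10]} hit by 6; {[10,11],[8,13],[9,14],[10,16]} hit by 11; {[17,18]} hit by 18.
Points: 2, 6, 11, 18 (4 total).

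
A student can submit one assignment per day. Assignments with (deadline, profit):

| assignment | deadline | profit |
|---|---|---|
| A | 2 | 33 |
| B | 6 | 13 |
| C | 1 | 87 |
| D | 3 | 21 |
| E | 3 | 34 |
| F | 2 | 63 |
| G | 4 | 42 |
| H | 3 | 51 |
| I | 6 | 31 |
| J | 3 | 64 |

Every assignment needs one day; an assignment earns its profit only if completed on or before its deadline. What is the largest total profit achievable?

By profit: C(d1,87), J(d3,64), F(d2,63), H(d3,51), G(d4,42), E(d3,34), A(d2,33), I(d6,31), D(d3,21), B(d6,13)
C→slot 1; J→slot 3; F→slot 2; H skipped; G→slot 4; E skipped; A skipped; I→slot 6; D skipped; B→slot 5.
Profit = 87 + 63 + 64 + 42 + 13 + 31 = 300

300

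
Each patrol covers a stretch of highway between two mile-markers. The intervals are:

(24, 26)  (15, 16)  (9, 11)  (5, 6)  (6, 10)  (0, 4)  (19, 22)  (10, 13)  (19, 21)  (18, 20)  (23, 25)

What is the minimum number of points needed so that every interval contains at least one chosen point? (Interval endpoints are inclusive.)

Sorted: [0,4] [5,6] [6,10] [9,11] [10,13] [15,16] [18,20] [19,21] [19,22] [23,25] [24,26]
{[0,4]} hit by 4; {[5,6],[6,10]} hit by 6; {[9,11],[10,13]} hit by 11; {[15,16]} hit by 16; {[18,20],[19,21],[19,22]} hit by 20; {[23,25],[24,26]} hit by 25.
Points: 4, 6, 11, 16, 20, 25 (6 total).

6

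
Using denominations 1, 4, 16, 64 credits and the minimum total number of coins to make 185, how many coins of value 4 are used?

2

Greedy: take as many of the largest coin as possible, then repeat with the remainder.
185 = 2×64 + 3×16 + 2×4 + 1×1
Count of 4: 2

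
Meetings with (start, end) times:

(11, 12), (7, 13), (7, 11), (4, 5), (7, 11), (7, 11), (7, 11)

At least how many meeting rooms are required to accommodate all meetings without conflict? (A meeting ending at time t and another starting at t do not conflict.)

The answer is the maximum number of intervals overlapping at any instant.
Events (time:±→running): 4:+→1 5:-→0 7:+→1 7:+→2 7:+→3 7:+→4 7:+→5 … peak 5.

5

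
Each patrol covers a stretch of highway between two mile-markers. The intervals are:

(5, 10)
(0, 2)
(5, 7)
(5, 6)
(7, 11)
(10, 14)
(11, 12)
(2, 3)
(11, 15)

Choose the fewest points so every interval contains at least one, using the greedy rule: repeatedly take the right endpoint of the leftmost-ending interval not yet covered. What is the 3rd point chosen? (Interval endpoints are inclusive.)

11

Sort by right endpoint; whenever an interval is uncovered, place a point at its right end.
By right end: [0,2]  [2,3]  [5,6]  [5,7]  [5,10]  [7,11]  [11,12]  [10,14]  [11,15]
[0,2] uncovered → point at 2; [5,6] uncovered → point at 6; [7,11] uncovered → point at 11.
Points: 2, 6, 11 (3 total).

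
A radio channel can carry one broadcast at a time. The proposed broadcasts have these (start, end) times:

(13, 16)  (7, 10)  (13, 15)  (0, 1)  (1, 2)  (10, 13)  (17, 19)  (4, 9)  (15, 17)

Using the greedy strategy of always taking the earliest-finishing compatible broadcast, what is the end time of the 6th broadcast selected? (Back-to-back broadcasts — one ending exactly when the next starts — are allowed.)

Sort by end time and greedily take each interval whose start is ≥ the last chosen end.
By end time: (0,1), (1,2), (4,9), (7,10), (10,13), (13,15), (13,16), (15,17), (17,19).
Pick (0,1); next start ≥ 1 → (1,2); next start ≥ 2 → (4,9); next start ≥ 9 → (10,13); next start ≥ 13 → (13,15); next start ≥ 15 → (15,17); next start ≥ 17 → (17,19).
Selected: (0,1) (1,2) (4,9) (10,13) (13,15) (15,17) (17,19)

17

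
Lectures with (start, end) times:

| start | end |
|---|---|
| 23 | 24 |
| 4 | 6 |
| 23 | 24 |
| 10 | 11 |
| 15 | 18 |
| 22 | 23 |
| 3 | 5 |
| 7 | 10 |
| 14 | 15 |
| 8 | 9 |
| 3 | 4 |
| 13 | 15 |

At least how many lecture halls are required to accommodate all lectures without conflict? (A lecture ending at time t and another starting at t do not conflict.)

2

starts: [3, 3, 4, 7, 8, 10, 13, 14, 15, 22, 23, 23]
ends:   [4, 5, 6, 9, 10, 11, 15, 15, 18, 23, 24, 24]
s3→1 s3→2  — peak 2.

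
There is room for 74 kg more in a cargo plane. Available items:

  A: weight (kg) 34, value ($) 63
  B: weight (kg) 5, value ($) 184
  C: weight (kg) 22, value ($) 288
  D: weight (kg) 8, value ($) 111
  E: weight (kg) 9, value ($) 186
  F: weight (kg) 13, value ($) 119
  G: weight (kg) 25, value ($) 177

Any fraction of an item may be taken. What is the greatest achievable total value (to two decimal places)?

1008.36

Greedy by value/weight ratio, highest first.
Order: B (184/5=36.80) > E (186/9=20.67) > D (111/8=13.88) > C (288/22=13.09) > F (119/13=9.15) > G (177/25=7.08) > A (63/34=1.85)
Fill: take B (5 @ 184) → take E (9 @ 186) → take D (8 @ 111) → take C (22 @ 288) → take F (13 @ 119) → take 17/25 of G → 120.36; 74/74 used.
Total value = 1008.36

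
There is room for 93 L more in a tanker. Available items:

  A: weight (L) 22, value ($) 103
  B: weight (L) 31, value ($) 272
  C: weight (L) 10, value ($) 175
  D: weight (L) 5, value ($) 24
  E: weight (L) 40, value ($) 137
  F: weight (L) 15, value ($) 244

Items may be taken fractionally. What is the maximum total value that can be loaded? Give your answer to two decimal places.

Ratios (sorted): C 17.50, F 16.27, B 8.77, D 4.80, A 4.68, E 3.42
take C (10 @ 175); take F (15 @ 244); take B (31 @ 272); take D (5 @ 24); take A (22 @ 103); take 10/40 of E → 34.25. Capacity used 93/93.
Total value = 852.25

852.25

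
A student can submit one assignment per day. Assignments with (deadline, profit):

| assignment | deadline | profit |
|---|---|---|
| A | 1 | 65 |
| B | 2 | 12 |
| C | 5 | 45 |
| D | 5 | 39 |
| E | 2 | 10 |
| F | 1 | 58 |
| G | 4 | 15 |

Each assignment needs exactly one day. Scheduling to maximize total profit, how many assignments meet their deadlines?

5

Sort by profit descending; place each in the latest free slot ≤ its deadline.
Profit order: A=65 F=58 C=45 D=39 G=15 B=12 E=10
Assign: A→slot 1, F skipped, C→slot 5, D→slot 4, G→slot 3, B→slot 2, E skipped.
Slots: [1:A] [2:B] [3:G] [4:D] [5:C]
5 of 7 scheduled.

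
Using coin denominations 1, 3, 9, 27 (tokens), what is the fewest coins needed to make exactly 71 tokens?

7

Greedy: take as many of the largest coin as possible, then repeat with the remainder.
71 = 2×27 + 1×9 + 2×3 + 2×1
Total coins = 2 + 1 + 2 + 2 = 7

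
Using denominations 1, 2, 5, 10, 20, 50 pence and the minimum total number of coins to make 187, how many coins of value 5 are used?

187 − 3×50→37 − 1×20→17 − 1×10→7 − 1×5→2 − 1×2→0
Count of 5: 1

1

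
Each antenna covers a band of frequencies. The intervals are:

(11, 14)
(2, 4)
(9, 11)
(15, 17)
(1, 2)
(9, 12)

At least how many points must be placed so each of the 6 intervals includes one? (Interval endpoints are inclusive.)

By right end: [1,2]  [2,4]  [9,11]  [9,12]  [11,14]  [15,17]
[1,2] uncovered → point at 2; [9,11] uncovered → point at 11; [15,17] uncovered → point at 17.
Points: 2, 11, 17 (3 total).

3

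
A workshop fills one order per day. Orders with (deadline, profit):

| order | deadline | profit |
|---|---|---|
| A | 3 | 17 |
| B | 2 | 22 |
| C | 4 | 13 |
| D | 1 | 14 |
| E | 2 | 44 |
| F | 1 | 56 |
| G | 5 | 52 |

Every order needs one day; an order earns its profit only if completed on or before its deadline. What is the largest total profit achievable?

182

Take jobs in profit order; each goes to the latest open slot no later than its deadline.
Profit order: F=56 G=52 E=44 B=22 A=17 D=14 C=13
Assign: F→slot 1, G→slot 5, E→slot 2, B skipped, A→slot 3, D skipped, C→slot 4.
Slots: [1:F] [2:E] [3:A] [4:C] [5:G]
Profit = 56 + 44 + 17 + 13 + 52 = 182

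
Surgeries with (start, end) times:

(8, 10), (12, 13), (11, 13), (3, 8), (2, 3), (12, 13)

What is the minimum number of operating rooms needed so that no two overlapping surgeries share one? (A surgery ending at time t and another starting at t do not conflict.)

starts: [2, 3, 8, 11, 12, 12]
ends:   [3, 8, 10, 13, 13, 13]
s2→1 e3→0 s3→1 e8→0 s8→1 e10→0 s11→1 s12→2 s12→3  — peak 3.

3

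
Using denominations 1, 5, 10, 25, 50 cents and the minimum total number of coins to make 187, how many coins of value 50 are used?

3

187 = 3×50 + 1×25 + 1×10 + 2×1
Count of 50: 3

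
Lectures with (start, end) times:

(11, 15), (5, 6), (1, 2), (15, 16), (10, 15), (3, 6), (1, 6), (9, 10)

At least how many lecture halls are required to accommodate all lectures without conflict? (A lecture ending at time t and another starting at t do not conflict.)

3

starts: [1, 1, 3, 5, 9, 10, 11, 15]
ends:   [2, 6, 6, 6, 10, 15, 15, 16]
s1→1 s1→2 e2→1 s3→2 s5→3  — peak 3.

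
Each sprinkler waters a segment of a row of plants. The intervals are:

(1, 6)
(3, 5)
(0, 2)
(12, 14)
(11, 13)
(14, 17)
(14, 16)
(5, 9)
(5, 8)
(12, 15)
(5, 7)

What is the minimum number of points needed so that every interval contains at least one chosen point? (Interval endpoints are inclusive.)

4

Process intervals by earliest right end; each time one isn't hit yet, stab at its right endpoint.
Sorted: [0,2] [3,5] [1,6] [5,7] [5,8] [5,9] [11,13] [12,14] [12,15] [14,16] [14,17]
{[0,2]} hit by 2; {[3,5],[1,6],[5,7],[5,8],[5,9]} hit by 5; {[11,13],[12,14],[12,15]} hit by 13; {[14,16],[14,17]} hit by 16.
Points: 2, 5, 13, 16 (4 total).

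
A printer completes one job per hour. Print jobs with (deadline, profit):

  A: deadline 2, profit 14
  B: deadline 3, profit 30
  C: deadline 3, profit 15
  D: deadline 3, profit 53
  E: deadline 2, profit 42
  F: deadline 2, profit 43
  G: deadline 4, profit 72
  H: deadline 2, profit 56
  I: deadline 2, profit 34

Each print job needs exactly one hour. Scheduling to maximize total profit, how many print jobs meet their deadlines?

4

Profit order: G=72 H=56 D=53 F=43 E=42 I=34 B=30 C=15 A=14
Assign: G→slot 4, H→slot 2, D→slot 3, F→slot 1, E skipped, I skipped, B skipped, C skipped, A skipped.
Slots: [1:F] [2:H] [3:D] [4:G]
4 of 9 scheduled.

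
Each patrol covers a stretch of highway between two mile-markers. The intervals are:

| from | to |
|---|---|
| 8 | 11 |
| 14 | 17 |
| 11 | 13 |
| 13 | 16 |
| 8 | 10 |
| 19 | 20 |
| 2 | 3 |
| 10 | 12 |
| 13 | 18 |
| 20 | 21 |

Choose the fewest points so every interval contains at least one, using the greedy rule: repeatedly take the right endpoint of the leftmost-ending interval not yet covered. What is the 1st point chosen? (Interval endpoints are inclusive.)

3

By right end: [2,3]  [8,10]  [8,11]  [10,12]  [11,13]  [13,16]  [14,17]  [13,18]  [19,20]  [20,21]
[2,3] uncovered → point at 3; [8,10] uncovered → point at 10; [11,13] uncovered → point at 13; [14,17] uncovered → point at 17; [19,20] uncovered → point at 20.
Points: 3, 10, 13, 17, 20 (5 total).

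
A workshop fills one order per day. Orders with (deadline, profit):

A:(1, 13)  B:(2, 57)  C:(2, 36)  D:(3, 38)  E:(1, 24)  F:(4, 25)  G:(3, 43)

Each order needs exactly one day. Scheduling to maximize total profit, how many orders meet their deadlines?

Take jobs in profit order; each goes to the latest open slot no later than its deadline.
Profit order: B=57 G=43 D=38 C=36 F=25 E=24 A=13
Assign: B→slot 2, G→slot 3, D→slot 1, C skipped, F→slot 4, E skipped, A skipped.
Slots: [1:D] [2:B] [3:G] [4:F]
4 of 7 scheduled.

4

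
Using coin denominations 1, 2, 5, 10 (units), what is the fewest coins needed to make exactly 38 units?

6

38 = 3×10 + 1×5 + 1×2 + 1×1
Total coins = 3 + 1 + 1 + 1 = 6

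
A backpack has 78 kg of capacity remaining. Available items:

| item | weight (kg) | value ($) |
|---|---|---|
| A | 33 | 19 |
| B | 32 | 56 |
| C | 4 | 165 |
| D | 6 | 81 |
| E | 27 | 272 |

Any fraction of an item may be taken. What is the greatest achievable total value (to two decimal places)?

Sort by value per unit weight and fill in that order.
Ratios (sorted): C 41.25, D 13.50, E 10.07, B 1.75, A 0.58
take C (4 @ 165); take D (6 @ 81); take E (27 @ 272); take B (32 @ 56); take 9/33 of A → 5.18. Capacity used 78/78.
Total value = 579.18

579.18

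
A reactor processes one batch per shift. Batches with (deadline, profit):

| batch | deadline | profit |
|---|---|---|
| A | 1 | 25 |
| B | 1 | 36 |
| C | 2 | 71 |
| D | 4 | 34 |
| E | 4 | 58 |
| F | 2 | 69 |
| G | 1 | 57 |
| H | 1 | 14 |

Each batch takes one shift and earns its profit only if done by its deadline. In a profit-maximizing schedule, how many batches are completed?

Sort by profit descending; place each in the latest free slot ≤ its deadline.
Profit order: C=71 F=69 E=58 G=57 B=36 D=34 A=25 H=14
Assign: C→slot 2, F→slot 1, E→slot 4, G skipped, B skipped, D→slot 3, A skipped, H skipped.
Slots: [1:F] [2:C] [3:D] [4:E]
4 of 8 scheduled.

4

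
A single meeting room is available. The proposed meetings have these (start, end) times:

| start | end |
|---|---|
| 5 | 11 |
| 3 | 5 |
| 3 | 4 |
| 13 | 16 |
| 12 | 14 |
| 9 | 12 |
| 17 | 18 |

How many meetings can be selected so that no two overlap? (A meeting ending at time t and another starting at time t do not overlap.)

Sorted by end: (3,4)  (3,5)  (5,11)  (9,12)  (12,14)  (13,16)  (17,18)
take (3,4); take (5,11); take (12,14); take (17,18).
Selected 4 meetings.

4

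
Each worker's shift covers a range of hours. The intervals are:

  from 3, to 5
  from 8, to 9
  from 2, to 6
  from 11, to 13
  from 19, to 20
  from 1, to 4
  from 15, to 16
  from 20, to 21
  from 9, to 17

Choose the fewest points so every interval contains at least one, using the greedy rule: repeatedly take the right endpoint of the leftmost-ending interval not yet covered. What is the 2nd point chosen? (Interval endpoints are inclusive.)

9

Process intervals by earliest right end; each time one isn't hit yet, stab at its right endpoint.
Sorted: [1,4] [3,5] [2,6] [8,9] [11,13] [15,16] [9,17] [19,20] [20,21]
{[1,4],[3,5],[2,6]} hit by 4; {[8,9]} hit by 9; {[11,13]} hit by 13; {[15,16],[9,17]} hit by 16; {[19,20],[20,21]} hit by 20.
Points: 4, 9, 13, 16, 20 (5 total).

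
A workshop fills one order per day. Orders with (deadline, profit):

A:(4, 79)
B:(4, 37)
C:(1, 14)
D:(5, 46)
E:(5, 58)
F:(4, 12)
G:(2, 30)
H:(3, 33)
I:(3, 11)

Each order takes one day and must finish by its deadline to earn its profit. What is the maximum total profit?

253

Take jobs in profit order; each goes to the latest open slot no later than its deadline.
By profit: A(d4,79), E(d5,58), D(d5,46), B(d4,37), H(d3,33), G(d2,30), C(d1,14), F(d4,12), I(d3,11)
A→slot 4; E→slot 5; D→slot 3; B→slot 2; H→slot 1; G skipped; C skipped; F skipped; I skipped.
Profit = 33 + 37 + 46 + 79 + 58 = 253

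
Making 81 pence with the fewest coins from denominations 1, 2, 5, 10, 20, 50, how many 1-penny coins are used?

1

Greedy: take as many of the largest coin as possible, then repeat with the remainder.
81 − 1×50→31 − 1×20→11 − 1×10→1 − 1×1→0
Count of 1: 1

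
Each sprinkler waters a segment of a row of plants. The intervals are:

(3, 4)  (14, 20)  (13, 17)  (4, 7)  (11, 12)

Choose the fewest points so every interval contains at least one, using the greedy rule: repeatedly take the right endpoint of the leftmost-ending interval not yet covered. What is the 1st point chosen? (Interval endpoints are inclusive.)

Process intervals by earliest right end; each time one isn't hit yet, stab at its right endpoint.
By right end: [3,4]  [4,7]  [11,12]  [13,17]  [14,20]
[3,4] uncovered → point at 4; [11,12] uncovered → point at 12; [13,17] uncovered → point at 17.
Points: 4, 12, 17 (3 total).

4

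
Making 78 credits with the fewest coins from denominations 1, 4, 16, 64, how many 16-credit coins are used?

Use the largest denomination that fits, subtract, and repeat.
78 = 1×64 + 3×4 + 2×1
Count of 16: 0

0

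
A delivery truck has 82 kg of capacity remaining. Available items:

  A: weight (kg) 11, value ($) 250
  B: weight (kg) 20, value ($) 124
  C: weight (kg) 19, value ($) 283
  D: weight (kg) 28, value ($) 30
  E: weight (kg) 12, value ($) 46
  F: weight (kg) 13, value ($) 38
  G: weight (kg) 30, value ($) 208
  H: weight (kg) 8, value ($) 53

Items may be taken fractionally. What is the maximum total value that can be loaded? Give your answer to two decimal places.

880.80

Greedy by value/weight ratio, highest first.
Order: A (250/11=22.73) > C (283/19=14.89) > G (208/30=6.93) > H (53/8=6.62) > B (124/20=6.20) > E (46/12=3.83) > F (38/13=2.92) > D (30/28=1.07)
Fill: take A (11 @ 250) → take C (19 @ 283) → take G (30 @ 208) → take H (8 @ 53) → take 14/20 of B → 86.80; 82/82 used.
Total value = 880.80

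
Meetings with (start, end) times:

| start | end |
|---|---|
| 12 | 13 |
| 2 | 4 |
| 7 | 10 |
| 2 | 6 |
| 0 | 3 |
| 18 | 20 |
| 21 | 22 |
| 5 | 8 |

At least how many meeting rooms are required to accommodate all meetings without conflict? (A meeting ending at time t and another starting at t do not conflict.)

Events (time:±→running): 0:+→1 2:+→2 2:+→3 … peak 3.

3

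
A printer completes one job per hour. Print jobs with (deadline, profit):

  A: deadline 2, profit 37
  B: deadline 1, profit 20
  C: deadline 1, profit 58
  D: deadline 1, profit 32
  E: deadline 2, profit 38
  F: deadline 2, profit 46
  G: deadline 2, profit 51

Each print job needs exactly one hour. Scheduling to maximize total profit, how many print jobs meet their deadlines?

Sort by profit descending; place each in the latest free slot ≤ its deadline.
By profit: C(d1,58), G(d2,51), F(d2,46), E(d2,38), A(d2,37), D(d1,32), B(d1,20)
C→slot 1; G→slot 2; F skipped; E skipped; A skipped; D skipped; B skipped.
2 of 7 scheduled.

2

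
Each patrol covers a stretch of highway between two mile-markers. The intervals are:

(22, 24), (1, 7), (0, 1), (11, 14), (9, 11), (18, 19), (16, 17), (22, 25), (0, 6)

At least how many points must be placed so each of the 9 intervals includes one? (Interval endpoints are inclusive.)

5

Sorted: [0,1] [0,6] [1,7] [9,11] [11,14] [16,17] [18,19] [22,24] [22,25]
{[0,1],[0,6],[1,7]} hit by 1; {[9,11],[11,14]} hit by 11; {[16,17]} hit by 17; {[18,19]} hit by 19; {[22,24],[22,25]} hit by 24.
Points: 1, 11, 17, 19, 24 (5 total).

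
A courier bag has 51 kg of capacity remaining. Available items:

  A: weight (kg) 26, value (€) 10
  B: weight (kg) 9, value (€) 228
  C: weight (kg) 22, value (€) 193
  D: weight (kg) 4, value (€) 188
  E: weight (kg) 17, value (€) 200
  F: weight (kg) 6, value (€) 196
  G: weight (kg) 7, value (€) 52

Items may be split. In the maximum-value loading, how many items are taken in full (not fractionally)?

Ratios (sorted): D 47.00, F 32.67, B 25.33, E 11.76, C 8.77, G 7.43, A 0.38
take D (4 @ 188); take F (6 @ 196); take B (9 @ 228); take E (17 @ 200); take 15/22 of C → 131.59. Capacity used 51/51.
4 item(s) taken whole; one partial (take 15/22 of C).

4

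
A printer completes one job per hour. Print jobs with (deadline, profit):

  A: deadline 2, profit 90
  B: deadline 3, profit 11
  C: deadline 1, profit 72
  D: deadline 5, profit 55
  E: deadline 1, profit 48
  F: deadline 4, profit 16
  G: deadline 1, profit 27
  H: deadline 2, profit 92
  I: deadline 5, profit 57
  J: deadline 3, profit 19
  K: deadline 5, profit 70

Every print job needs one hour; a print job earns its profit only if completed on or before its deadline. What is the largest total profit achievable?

364

By profit: H(d2,92), A(d2,90), C(d1,72), K(d5,70), I(d5,57), D(d5,55), E(d1,48), G(d1,27), J(d3,19), F(d4,16), B(d3,11)
H→slot 2; A→slot 1; C skipped; K→slot 5; I→slot 4; D→slot 3; E skipped; G skipped; J skipped; F skipped; B skipped.
Profit = 90 + 92 + 55 + 57 + 70 = 364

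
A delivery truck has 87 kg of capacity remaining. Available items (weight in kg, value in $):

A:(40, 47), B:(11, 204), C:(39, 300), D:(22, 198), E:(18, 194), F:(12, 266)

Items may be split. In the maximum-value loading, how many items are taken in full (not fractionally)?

Greedy by value/weight ratio, highest first.
Ratios (sorted): F 22.17, B 18.55, E 10.78, D 9.00, C 7.69, A 1.18
take F (12 @ 266); take B (11 @ 204); take E (18 @ 194); take D (22 @ 198); take 24/39 of C → 184.62. Capacity used 87/87.
4 item(s) taken whole; one partial (take 24/39 of C).

4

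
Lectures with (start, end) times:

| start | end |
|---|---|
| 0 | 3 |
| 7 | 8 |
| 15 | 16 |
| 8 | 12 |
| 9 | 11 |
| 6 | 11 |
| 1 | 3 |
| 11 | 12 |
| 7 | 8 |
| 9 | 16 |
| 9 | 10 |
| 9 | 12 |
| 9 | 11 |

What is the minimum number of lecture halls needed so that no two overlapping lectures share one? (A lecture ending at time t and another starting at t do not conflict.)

The answer is the maximum number of intervals overlapping at any instant.
starts: [0, 1, 6, 7, 7, 8, 9, 9, 9, 9, 9, 11, 15]
ends:   [3, 3, 8, 8, 10, 11, 11, 11, 12, 12, 12, 16, 16]
s0→1 s1→2 e3→1 e3→0 s6→1 s7→2 s7→3 e8→2 e8→1 s8→2 s9→3 s9→4 s9→5 s9→6 s9→7  — peak 7.

7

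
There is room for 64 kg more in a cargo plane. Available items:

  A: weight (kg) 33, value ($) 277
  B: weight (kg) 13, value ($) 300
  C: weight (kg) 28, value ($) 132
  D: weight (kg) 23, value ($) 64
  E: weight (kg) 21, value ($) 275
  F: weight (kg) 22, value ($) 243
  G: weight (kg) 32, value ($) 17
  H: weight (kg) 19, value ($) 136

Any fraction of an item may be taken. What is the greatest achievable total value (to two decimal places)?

885.15

Sort by value per unit weight and fill in that order.
Ratios (sorted): B 23.08, E 13.10, F 11.05, A 8.39, H 7.16, C 4.71, D 2.78, G 0.53
take B (13 @ 300); take E (21 @ 275); take F (22 @ 243); take 8/33 of A → 67.15. Capacity used 64/64.
Total value = 885.15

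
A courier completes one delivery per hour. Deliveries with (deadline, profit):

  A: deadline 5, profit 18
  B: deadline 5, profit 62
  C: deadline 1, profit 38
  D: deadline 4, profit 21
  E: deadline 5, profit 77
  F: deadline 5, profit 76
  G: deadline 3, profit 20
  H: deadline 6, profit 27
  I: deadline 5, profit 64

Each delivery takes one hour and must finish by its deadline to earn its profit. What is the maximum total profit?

344

Profit order: E=77 F=76 I=64 B=62 C=38 H=27 D=21 G=20 A=18
Assign: E→slot 5, F→slot 4, I→slot 3, B→slot 2, C→slot 1, H→slot 6, D skipped, G skipped, A skipped.
Slots: [1:C] [2:B] [3:I] [4:F] [5:E] [6:H]
Profit = 38 + 62 + 64 + 76 + 77 + 27 = 344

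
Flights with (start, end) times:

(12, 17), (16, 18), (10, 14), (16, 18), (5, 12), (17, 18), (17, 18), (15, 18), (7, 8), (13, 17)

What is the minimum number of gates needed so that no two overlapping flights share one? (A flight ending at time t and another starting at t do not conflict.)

5

The answer is the maximum number of intervals overlapping at any instant.
Events (time:±→running): 5:+→1 7:+→2 8:-→1 10:+→2 12:-→1 12:+→2 13:+→3 14:-→2 15:+→3 16:+→4 16:+→5 … peak 5.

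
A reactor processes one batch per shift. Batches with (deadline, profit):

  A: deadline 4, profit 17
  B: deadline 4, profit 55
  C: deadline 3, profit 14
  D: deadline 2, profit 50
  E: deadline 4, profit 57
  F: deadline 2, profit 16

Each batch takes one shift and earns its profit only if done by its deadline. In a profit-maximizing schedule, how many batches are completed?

4

By profit: E(d4,57), B(d4,55), D(d2,50), A(d4,17), F(d2,16), C(d3,14)
E→slot 4; B→slot 3; D→slot 2; A→slot 1; F skipped; C skipped.
4 of 6 scheduled.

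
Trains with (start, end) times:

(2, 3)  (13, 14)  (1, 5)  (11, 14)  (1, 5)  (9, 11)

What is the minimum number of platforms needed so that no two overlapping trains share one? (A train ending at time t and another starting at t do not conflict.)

3

Events (time:±→running): 1:+→1 1:+→2 2:+→3 … peak 3.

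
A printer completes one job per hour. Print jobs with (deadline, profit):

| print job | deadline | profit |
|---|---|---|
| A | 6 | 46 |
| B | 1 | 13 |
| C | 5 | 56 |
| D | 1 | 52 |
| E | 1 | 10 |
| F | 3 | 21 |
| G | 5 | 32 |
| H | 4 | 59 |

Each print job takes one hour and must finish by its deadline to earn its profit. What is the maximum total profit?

Profit order: H=59 C=56 D=52 A=46 G=32 F=21 B=13 E=10
Assign: H→slot 4, C→slot 5, D→slot 1, A→slot 6, G→slot 3, F→slot 2, B skipped, E skipped.
Slots: [1:D] [2:F] [3:G] [4:H] [5:C] [6:A]
Profit = 52 + 21 + 32 + 59 + 56 + 46 = 266

266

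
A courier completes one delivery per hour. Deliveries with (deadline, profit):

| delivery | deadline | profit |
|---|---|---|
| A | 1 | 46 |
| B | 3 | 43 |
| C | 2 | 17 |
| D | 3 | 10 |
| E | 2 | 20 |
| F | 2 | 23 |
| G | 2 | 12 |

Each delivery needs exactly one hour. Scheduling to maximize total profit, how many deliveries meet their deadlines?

3

Sort by profit descending; place each in the latest free slot ≤ its deadline.
Profit order: A=46 B=43 F=23 E=20 C=17 G=12 D=10
Assign: A→slot 1, B→slot 3, F→slot 2, E skipped, C skipped, G skipped, D skipped.
Slots: [1:A] [2:F] [3:B]
3 of 7 scheduled.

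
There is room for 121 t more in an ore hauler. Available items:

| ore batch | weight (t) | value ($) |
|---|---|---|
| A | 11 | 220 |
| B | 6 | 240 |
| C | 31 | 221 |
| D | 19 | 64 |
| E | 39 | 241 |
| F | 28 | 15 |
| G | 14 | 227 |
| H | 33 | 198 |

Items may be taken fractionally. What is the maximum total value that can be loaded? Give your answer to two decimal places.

Sort by value per unit weight and fill in that order.
Order: B (240/6=40.00) > A (220/11=20.00) > G (227/14=16.21) > C (221/31=7.13) > E (241/39=6.18) > H (198/33=6.00) > D (64/19=3.37) > F (15/28=0.54)
Fill: take B (6 @ 240) → take A (11 @ 220) → take G (14 @ 227) → take C (31 @ 221) → take E (39 @ 241) → take 20/33 of H → 120.00; 121/121 used.
Total value = 1269.00

1269.00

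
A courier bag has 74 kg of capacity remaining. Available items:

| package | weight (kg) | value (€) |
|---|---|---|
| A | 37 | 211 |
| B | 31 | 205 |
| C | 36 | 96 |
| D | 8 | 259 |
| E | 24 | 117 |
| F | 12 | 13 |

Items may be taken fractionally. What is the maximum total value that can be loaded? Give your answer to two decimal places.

Greedy by value/weight ratio, highest first.
Ratios (sorted): D 32.38, B 6.61, A 5.70, E 4.88, C 2.67, F 1.08
take D (8 @ 259); take B (31 @ 205); take 35/37 of A → 199.59. Capacity used 74/74.
Total value = 663.59

663.59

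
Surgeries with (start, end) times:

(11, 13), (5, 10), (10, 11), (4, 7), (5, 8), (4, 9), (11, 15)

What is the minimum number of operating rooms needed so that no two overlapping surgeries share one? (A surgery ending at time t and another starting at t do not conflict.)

Count concurrent intervals with a sweep; the peak is the room count.
starts: [4, 4, 5, 5, 10, 11, 11]
ends:   [7, 8, 9, 10, 11, 13, 15]
s4→1 s4→2 s5→3 s5→4  — peak 4.

4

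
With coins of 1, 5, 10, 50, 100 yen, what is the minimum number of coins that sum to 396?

396 = 3×100 + 1×50 + 4×10 + 1×5 + 1×1
Total coins = 3 + 1 + 4 + 1 + 1 = 10

10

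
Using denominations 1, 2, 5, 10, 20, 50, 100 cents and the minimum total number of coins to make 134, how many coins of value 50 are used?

134 − 1×100→34 − 1×20→14 − 1×10→4 − 2×2→0
Count of 50: 0

0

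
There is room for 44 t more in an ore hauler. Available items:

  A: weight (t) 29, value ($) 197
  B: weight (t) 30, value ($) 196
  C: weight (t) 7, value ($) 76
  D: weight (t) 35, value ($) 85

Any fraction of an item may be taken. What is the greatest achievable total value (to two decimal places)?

Sort by value per unit weight and fill in that order.
Order: C (76/7=10.86) > A (197/29=6.79) > B (196/30=6.53) > D (85/35=2.43)
Fill: take C (7 @ 76) → take A (29 @ 197) → take 8/30 of B → 52.27; 44/44 used.
Total value = 325.27

325.27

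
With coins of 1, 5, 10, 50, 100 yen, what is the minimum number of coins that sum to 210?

Greedy: take as many of the largest coin as possible, then repeat with the remainder.
210 − 2×100→10 − 1×10→0
Total coins = 2 + 1 = 3

3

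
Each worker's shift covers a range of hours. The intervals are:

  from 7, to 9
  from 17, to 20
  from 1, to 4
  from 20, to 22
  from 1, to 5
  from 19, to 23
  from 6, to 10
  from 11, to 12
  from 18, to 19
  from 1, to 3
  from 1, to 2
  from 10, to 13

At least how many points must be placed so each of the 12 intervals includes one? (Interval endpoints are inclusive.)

5

By right end: [1,2]  [1,3]  [1,4]  [1,5]  [7,9]  [6,10]  [11,12]  [10,13]  [18,19]  [17,20]  [20,22]  [19,23]
[1,2] uncovered → point at 2; [7,9] uncovered → point at 9; [11,12] uncovered → point at 12; [18,19] uncovered → point at 19; [20,22] uncovered → point at 22.
Points: 2, 9, 12, 19, 22 (5 total).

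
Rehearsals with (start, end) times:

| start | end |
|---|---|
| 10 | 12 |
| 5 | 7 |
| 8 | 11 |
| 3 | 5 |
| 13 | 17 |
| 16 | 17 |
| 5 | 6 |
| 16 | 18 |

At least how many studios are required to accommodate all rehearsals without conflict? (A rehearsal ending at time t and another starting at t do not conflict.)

3

The answer is the maximum number of intervals overlapping at any instant.
starts: [3, 5, 5, 8, 10, 13, 16, 16]
ends:   [5, 6, 7, 11, 12, 17, 17, 18]
s3→1 e5→0 s5→1 s5→2 e6→1 e7→0 s8→1 s10→2 e11→1 e12→0 s13→1 s16→2 s16→3  — peak 3.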